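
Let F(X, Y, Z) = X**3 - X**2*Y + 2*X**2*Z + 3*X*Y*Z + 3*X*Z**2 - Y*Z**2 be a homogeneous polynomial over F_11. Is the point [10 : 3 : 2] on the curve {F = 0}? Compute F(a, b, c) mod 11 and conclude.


F(10,3,2) ≡ 2 (mod 11); P is NOT on the curve.

Evaluate F(10, 3, 2) term-by-term (mod 11).
  X**3 ↦ 1·1000·1·1 = 1000
  -X**2*Y ↦ -1·100·3·1 = -300
  2*X**2*Z ↦ 2·100·1·2 = 400
  3*X*Y*Z ↦ 3·10·3·2 = 180
  3*X*Z**2 ↦ 3·10·1·4 = 120
  -Y*Z**2 ↦ -1·1·3·4 = -12
Sum: F(10, 3, 2) = (1000) + (-300) + (400) + (180) + (120) + (-12) = 1388.
Reducing mod 11: 1388 ≡ 2 (mod 11).
Since F(a, b, c) ≡ 2 ≠ 0 (mod 11), P does NOT lie on the curve.


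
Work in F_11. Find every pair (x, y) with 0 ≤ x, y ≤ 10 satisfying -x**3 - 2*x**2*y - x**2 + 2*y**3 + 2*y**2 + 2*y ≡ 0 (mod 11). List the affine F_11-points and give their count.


Affine F_11-points: {(0, 0), (1, 2), (2, 2), (3, 2), (5, 6), (7, 1), (7, 4), (7, 5), (10, 0), (10, 10)}; count = 10.

For each of the 121 pairs (x, y) ∈ F_11², evaluate f(x, y) mod 11. Record the zeros.
  x = 0: [0↦0, 1↦6, 2↦6, 3↦1, 4↦3, 5↦2, 6↦10, 7↦6, 8↦2, 9↦10, 10↦9]  zeros at y ∈ {0}
  x = 1: [0↦9, 1↦2, 2↦0, 3↦4, 4↦4, 5↦1, 6↦7, 7↦1, 8↦6, 9↦1, 10↦9]  zeros at y ∈ {2}
  x = 2: [0↦10, 1↦8, 2↦0, 3↦9, 4↦3, 5↦5, 6↦5, 7↦4, 8↦3, 9↦3, 10↦5]  zeros at y ∈ {2}
  x = 3: [0↦8, 1↦7, 2↦0, 3↦10, 4↦5, 5↦8, 6↦9, 7↦9, 8↦9, 9↦10, 10↦2]  zeros at y ∈ {2}
  x = 4: [0↦8, 1↦4, 2↦5, 3↦1, 4↦4, 5↦4, 6↦2, 7↦10, 8↦7, 9↦5, 10↦5]  zeros at y ∈ ∅
  x = 5: [0↦4, 1↦4, 2↦9, 3↦9, 4↦5, 5↦9, 6↦0, 7↦1, 8↦2, 9↦4, 10↦8]  zeros at y ∈ {6}
  x = 6: [0↦1, 1↦1, 2↦6, 3↦6, 4↦2, 5↦6, 6↦8, 7↦9, 8↦10, 9↦1, 10↦5]  zeros at y ∈ ∅
  x = 7: [0↦4, 1↦0, 2↦1, 3↦8, 4↦0, 5↦0, 6↦9, 7↦6, 8↦3, 9↦1, 10↦1]  zeros at y ∈ {1, 4, 5}
  x = 8: [0↦7, 1↦6, 2↦10, 3↦9, 4↦4, 5↦7, 6↦8, 7↦8, 8↦8, 9↦9, 10↦1]  zeros at y ∈ ∅
  x = 9: [0↦4, 1↦2, 2↦5, 3↦3, 4↦8, 5↦10, 6↦10, 7↦9, 8↦8, 9↦8, 10↦10]  zeros at y ∈ ∅
  x = 10: [0↦0, 1↦4, 2↦2, 3↦6, 4↦6, 5↦3, 6↦9, 7↦3, 8↦8, 9↦3, 10↦0]  zeros at y ∈ {0, 10}
Collecting zeros: affine points = {(0, 0), (1, 2), (2, 2), (3, 2), (5, 6), (7, 1), (7, 4), (7, 5), (10, 0), (10, 10)}.
Total count |C(F_11)_aff| = 10.


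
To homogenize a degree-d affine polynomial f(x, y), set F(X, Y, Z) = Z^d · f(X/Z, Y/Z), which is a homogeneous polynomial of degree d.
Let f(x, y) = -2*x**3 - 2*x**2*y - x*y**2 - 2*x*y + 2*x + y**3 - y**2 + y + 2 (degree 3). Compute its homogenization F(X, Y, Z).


F(X, Y, Z) = -2*X**3 - 2*X**2*Y - X*Y**2 - 2*X*Y*Z + 2*X*Z**2 + Y**3 - Y**2*Z + Y*Z**2 + 2*Z**3

deg(f) = 3.
Substitute x = X/Z, y = Y/Z into f, then multiply by Z^3.
  monomial -2·x^3·y^0 ↦ -2·X^3·Y^0·Z^0.
  monomial -2·x^2·y^1 ↦ -2·X^2·Y^1·Z^0.
  monomial -1·x^1·y^2 ↦ -1·X^1·Y^2·Z^0.
  monomial -2·x^1·y^1 ↦ -2·X^1·Y^1·Z^1.
  monomial 2·x^1·y^0 ↦ 2·X^1·Y^0·Z^2.
  monomial 1·x^0·y^3 ↦ 1·X^0·Y^3·Z^0.
  monomial -1·x^0·y^2 ↦ -1·X^0·Y^2·Z^1.
  monomial 1·x^0·y^1 ↦ 1·X^0·Y^1·Z^2.
  monomial 2·x^0·y^0 ↦ 2·X^0·Y^0·Z^3.
Collecting: F(X, Y, Z) = -2*X**3 - 2*X**2*Y - X*Y**2 - 2*X*Y*Z + 2*X*Z**2 + Y**3 - Y**2*Z + Y*Z**2 + 2*Z**3.


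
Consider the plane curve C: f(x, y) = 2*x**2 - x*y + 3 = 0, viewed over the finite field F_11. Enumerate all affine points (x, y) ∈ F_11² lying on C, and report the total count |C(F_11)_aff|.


Affine F_11-points: {(1, 5), (2, 0), (3, 7), (4, 6), (5, 4), (6, 7), (7, 5), (8, 4), (9, 0), (10, 6)}; count = 10.

For each of the 121 pairs (x, y) ∈ F_11², evaluate f(x, y) mod 11. Record the zeros.
  x = 0: [0↦3, 1↦3, 2↦3, 3↦3, 4↦3, 5↦3, 6↦3, 7↦3, 8↦3, 9↦3, 10↦3]  zeros at y ∈ ∅
  x = 1: [0↦5, 1↦4, 2↦3, 3↦2, 4↦1, 5↦0, 6↦10, 7↦9, 8↦8, 9↦7, 10↦6]  zeros at y ∈ {5}
  x = 2: [0↦0, 1↦9, 2↦7, 3↦5, 4↦3, 5↦1, 6↦10, 7↦8, 8↦6, 9↦4, 10↦2]  zeros at y ∈ {0}
  x = 3: [0↦10, 1↦7, 2↦4, 3↦1, 4↦9, 5↦6, 6↦3, 7↦0, 8↦8, 9↦5, 10↦2]  zeros at y ∈ {7}
  x = 4: [0↦2, 1↦9, 2↦5, 3↦1, 4↦8, 5↦4, 6↦0, 7↦7, 8↦3, 9↦10, 10↦6]  zeros at y ∈ {6}
  x = 5: [0↦9, 1↦4, 2↦10, 3↦5, 4↦0, 5↦6, 6↦1, 7↦7, 8↦2, 9↦8, 10↦3]  zeros at y ∈ {4}
  x = 6: [0↦9, 1↦3, 2↦8, 3↦2, 4↦7, 5↦1, 6↦6, 7↦0, 8↦5, 9↦10, 10↦4]  zeros at y ∈ {7}
  x = 7: [0↦2, 1↦6, 2↦10, 3↦3, 4↦7, 5↦0, 6↦4, 7↦8, 8↦1, 9↦5, 10↦9]  zeros at y ∈ {5}
  x = 8: [0↦10, 1↦2, 2↦5, 3↦8, 4↦0, 5↦3, 6↦6, 7↦9, 8↦1, 9↦4, 10↦7]  zeros at y ∈ {4}
  x = 9: [0↦0, 1↦2, 2↦4, 3↦6, 4↦8, 5↦10, 6↦1, 7↦3, 8↦5, 9↦7, 10↦9]  zeros at y ∈ {0}
  x = 10: [0↦5, 1↦6, 2↦7, 3↦8, 4↦9, 5↦10, 6↦0, 7↦1, 8↦2, 9↦3, 10↦4]  zeros at y ∈ {6}
Collecting zeros: affine points = {(1, 5), (2, 0), (3, 7), (4, 6), (5, 4), (6, 7), (7, 5), (8, 4), (9, 0), (10, 6)}.
Total count |C(F_11)_aff| = 10.


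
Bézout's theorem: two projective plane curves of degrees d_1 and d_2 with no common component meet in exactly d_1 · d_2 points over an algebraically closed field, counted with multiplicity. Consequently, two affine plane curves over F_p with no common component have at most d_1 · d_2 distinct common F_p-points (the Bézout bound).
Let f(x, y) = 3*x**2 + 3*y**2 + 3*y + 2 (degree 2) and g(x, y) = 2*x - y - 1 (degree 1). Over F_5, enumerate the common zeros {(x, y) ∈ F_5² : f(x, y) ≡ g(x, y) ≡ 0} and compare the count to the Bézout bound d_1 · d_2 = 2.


Common zeros: {(2, 3)}; count = 1; Bézout bound = 2.

deg(f) = 2, deg(g) = 1, so Bézout bound = 2.
Scan x ∈ F_5. For each x, list the y ∈ F_5 with f(x, y) ≡ 0 and those with g(x, y) ≡ 0 (mod 5); the common zeros in that column are the intersection.
  x = 0: f ≡ 0 at y ∈ {2}; g ≡ 0 at y ∈ {4}; common: ∅.
  x = 1: f ≡ 0 at y ∈ {0, 4}; g ≡ 0 at y ∈ {1}; common: ∅.
  x = 2: f ≡ 0 at y ∈ {1, 3}; g ≡ 0 at y ∈ {3}; common: {3}.
  x = 3: f ≡ 0 at y ∈ {1, 3}; g ≡ 0 at y ∈ {0}; common: ∅.
  x = 4: f ≡ 0 at y ∈ {0, 4}; g ≡ 0 at y ∈ {2}; common: ∅.
Collecting: common zeros = {(2, 3)}, so the count is 1.
Comparison with the Bézout bound: 1 ≤ 2 = deg(f)·deg(g), as expected for curves with no common component (the affine F_5-count falls short of the bound because intersections may lie at infinity, over extension fields, or carry multiplicity).


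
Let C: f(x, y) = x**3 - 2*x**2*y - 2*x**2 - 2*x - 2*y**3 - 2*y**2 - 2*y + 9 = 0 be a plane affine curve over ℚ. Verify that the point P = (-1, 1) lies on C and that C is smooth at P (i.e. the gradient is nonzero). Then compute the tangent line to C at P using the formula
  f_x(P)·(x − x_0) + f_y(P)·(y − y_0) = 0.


Tangent line at P: 9*x - 14*y + 23 = 0.

Step 1: f(-1, 1) = 0, so P lies on C.
Step 2: partial derivatives
  f_x(x, y) = 3*x**2 - 4*x*y - 4*x - 2, f_y(x, y) = -2*x**2 - 6*y**2 - 4*y - 2.
  f_x(P) = 9, f_y(P) = -14 (gradient nonzero, so P is smooth).
Step 3: tangent line at P: 9·(x − -1) + -14·(y − 1) = 0.
Expanding: 9*x - 14*y + 23 = 0.


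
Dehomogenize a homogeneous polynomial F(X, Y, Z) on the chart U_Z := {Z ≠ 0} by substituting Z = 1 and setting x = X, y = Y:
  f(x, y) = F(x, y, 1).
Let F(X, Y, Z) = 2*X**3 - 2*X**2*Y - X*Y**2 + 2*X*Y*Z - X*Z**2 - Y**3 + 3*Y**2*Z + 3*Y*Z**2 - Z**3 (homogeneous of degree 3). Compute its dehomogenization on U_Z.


f(x, y) = 2*x**3 - 2*x**2*y - x*y**2 + 2*x*y - x - y**3 + 3*y**2 + 3*y - 1

On U_Z we set Z = 1. Each monomial c·X^i·Y^j·Z^k in F becomes c·x^i·y^j·1^k = c·x^i·y^j.
Substituting Z = 1: F(X, Y, 1) = 2*x**3 - 2*x**2*y - x*y**2 + 2*x*y - x - y**3 + 3*y**2 + 3*y - 1.
Note: deg(f) ≤ deg(F) = 3; strict inequality happens when F is divisible by Z (lost terms).


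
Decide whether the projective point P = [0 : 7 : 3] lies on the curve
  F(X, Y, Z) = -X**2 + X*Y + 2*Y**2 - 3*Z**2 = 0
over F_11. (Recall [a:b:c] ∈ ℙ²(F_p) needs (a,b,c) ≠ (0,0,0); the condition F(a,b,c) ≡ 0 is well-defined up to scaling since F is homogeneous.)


F(0,7,3) ≡ 5 (mod 11); P is NOT on the curve.

Evaluate F(0, 7, 3) term-by-term (mod 11).
  -X**2 ↦ -1·0·1·1 = 0
  X*Y ↦ 1·0·7·1 = 0
  2*Y**2 ↦ 2·1·49·1 = 98
  -3*Z**2 ↦ -3·1·1·9 = -27
Sum: F(0, 7, 3) = (0) + (0) + (98) + (-27) = 71.
Reducing mod 11: 71 ≡ 5 (mod 11).
Since F(a, b, c) ≡ 5 ≠ 0 (mod 11), P does NOT lie on the curve.


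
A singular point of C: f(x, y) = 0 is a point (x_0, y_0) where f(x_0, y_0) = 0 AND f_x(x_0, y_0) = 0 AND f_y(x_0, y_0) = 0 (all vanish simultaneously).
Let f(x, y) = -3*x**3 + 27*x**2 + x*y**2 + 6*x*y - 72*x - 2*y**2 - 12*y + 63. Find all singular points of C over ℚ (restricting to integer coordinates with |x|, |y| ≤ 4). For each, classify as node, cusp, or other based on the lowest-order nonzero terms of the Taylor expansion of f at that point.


Singular points: {(3, -3)}; classification: cusp.

Compute partial derivatives:
  f_x = -9*x**2 + 54*x + y**2 + 6*y - 72.
  f_y = 2*x*y + 6*x - 4*y - 12.
Scan x_0 ∈ {−4, ..., 4}. For each x_0, f_y(x_0, y) is a polynomial in y; find its integer roots y ∈ {−4, ..., 4}, then test f_x and f at those candidates.
  x = -4: f_y(-4, y) = -12*y - 36; vanishes at y ∈ {-3}. (-4, -3): f_x = -441 ≠ 0.
  x = -3: f_y(-3, y) = -10*y - 30; vanishes at y ∈ {-3}. (-3, -3): f_x = -324 ≠ 0.
  x = -2: f_y(-2, y) = -8*y - 24; vanishes at y ∈ {-3}. (-2, -3): f_x = -225 ≠ 0.
  x = -1: f_y(-1, y) = -6*y - 18; vanishes at y ∈ {-3}. (-1, -3): f_x = -144 ≠ 0.
  x = 0: f_y(0, y) = -4*y - 12; vanishes at y ∈ {-3}. (0, -3): f_x = -81 ≠ 0.
  x = 1: f_y(1, y) = -2*y - 6; vanishes at y ∈ {-3}. (1, -3): f_x = -36 ≠ 0.
  x = 2: f_y(2, y) = 0; vanishes at y ∈ {-4, -3, -2, -1, 0, 1, 2, 3, 4}. (2, -4): f_x = -8 ≠ 0; (2, -3): f_x = -9 ≠ 0; (2, -2): f_x = -8 ≠ 0; (2, -1): f_x = -5 ≠ 0; (2, 0): f_x = 0 but f = 3 ≠ 0; (2, 1): f_x = 7 ≠ 0; (2, 2): f_x = 16 ≠ 0; (2, 3): f_x = 27 ≠ 0; (2, 4): f_x = 40 ≠ 0.
  x = 3: f_y(3, y) = 2*y + 6; vanishes at y ∈ {-3}. (3, -3): f_x = 0, f = 0 — SINGULAR.
  x = 4: f_y(4, y) = 4*y + 12; vanishes at y ∈ {-3}. (4, -3): f_x = -9 ≠ 0.
Only singular point on the grid: (3, -3).
Classify: substitute x = 3 + u, y = -3 + v and expand: f = -3*u**3 + u*v**2 + v**2.
No constant or linear terms (consistent with a singular point). Quadratic part: v**2. Cubic part: -3*u**3 + u*v**2.
The quadratic part v**2 is a perfect square, so there is a single (double) tangent line v = 0, i.e. y = -3. Restricting the cubic part to that line (v = 0) leaves -3*u**3 ≠ 0, so f is not divisible by v and the branch is v² ≈ 3*u**3 to lowest order — this is a cusp.
Classification: cusp.


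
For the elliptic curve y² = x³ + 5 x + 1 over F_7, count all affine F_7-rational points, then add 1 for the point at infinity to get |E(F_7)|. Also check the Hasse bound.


Affine points = {(0, 1), (0, 6), (1, 0), (3, 1), (3, 6), (4, 1), (4, 6), (5, 2), (5, 5), (6, 3), (6, 4)}; affine count = 11; |E(F_7)| = 12.

Discriminant check: Δ ∝ 4a³ + 27b² = 4·5³ + 27·1² = 4·125 + 27·1 ≡ 2 (mod 7). Nonzero ⇒ E is nonsingular.
For each x ∈ F_7, compute rhs = x³ + 5·x + 1 mod 7, then count y ∈ F_7 with y² ≡ rhs.
  x = 0: rhs = 1, matching y values: 1, 6 (2 points).
  x = 1: rhs = 0, matching y values: 0 (1 points).
  x = 2: rhs = 5, matching y values: none (0 points).
  x = 3: rhs = 1, matching y values: 1, 6 (2 points).
  x = 4: rhs = 1, matching y values: 1, 6 (2 points).
  x = 5: rhs = 4, matching y values: 2, 5 (2 points).
  x = 6: rhs = 2, matching y values: 3, 4 (2 points).
Total affine count: 11.
Full point count |E(F_7)| = 11 + 1 = 12.
Hasse bound: |12 − (7+1)| = |4| = 4 ≤ 2√7 ≈ 5.2915 ✓.


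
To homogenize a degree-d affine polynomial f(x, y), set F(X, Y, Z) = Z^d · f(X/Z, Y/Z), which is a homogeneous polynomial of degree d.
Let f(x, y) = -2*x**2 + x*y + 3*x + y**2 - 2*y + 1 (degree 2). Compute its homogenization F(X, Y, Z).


F(X, Y, Z) = -2*X**2 + X*Y + 3*X*Z + Y**2 - 2*Y*Z + Z**2

deg(f) = 2.
Substitute x = X/Z, y = Y/Z into f, then multiply by Z^2.
  monomial -2·x^2·y^0 ↦ -2·X^2·Y^0·Z^0.
  monomial 1·x^1·y^1 ↦ 1·X^1·Y^1·Z^0.
  monomial 3·x^1·y^0 ↦ 3·X^1·Y^0·Z^1.
  monomial 1·x^0·y^2 ↦ 1·X^0·Y^2·Z^0.
  monomial -2·x^0·y^1 ↦ -2·X^0·Y^1·Z^1.
  monomial 1·x^0·y^0 ↦ 1·X^0·Y^0·Z^2.
Collecting: F(X, Y, Z) = -2*X**2 + X*Y + 3*X*Z + Y**2 - 2*Y*Z + Z**2.


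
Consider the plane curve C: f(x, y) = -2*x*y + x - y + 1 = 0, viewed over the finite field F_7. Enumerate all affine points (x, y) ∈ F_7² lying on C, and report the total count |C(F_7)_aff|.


Affine F_7-points: {(0, 1), (1, 3), (2, 2), (4, 6), (5, 5), (6, 0)}; count = 6.

For each of the 49 pairs (x, y) ∈ F_7², evaluate f(x, y) mod 7. Record the zeros.
  x = 0: [0↦1, 1↦0, 2↦6, 3↦5, 4↦4, 5↦3, 6↦2]  zeros at y ∈ {1}
  x = 1: [0↦2, 1↦6, 2↦3, 3↦0, 4↦4, 5↦1, 6↦5]  zeros at y ∈ {3}
  x = 2: [0↦3, 1↦5, 2↦0, 3↦2, 4↦4, 5↦6, 6↦1]  zeros at y ∈ {2}
  x = 3: [0↦4, 1↦4, 2↦4, 3↦4, 4↦4, 5↦4, 6↦4]  zeros at y ∈ ∅
  x = 4: [0↦5, 1↦3, 2↦1, 3↦6, 4↦4, 5↦2, 6↦0]  zeros at y ∈ {6}
  x = 5: [0↦6, 1↦2, 2↦5, 3↦1, 4↦4, 5↦0, 6↦3]  zeros at y ∈ {5}
  x = 6: [0↦0, 1↦1, 2↦2, 3↦3, 4↦4, 5↦5, 6↦6]  zeros at y ∈ {0}
Collecting zeros: affine points = {(0, 1), (1, 3), (2, 2), (4, 6), (5, 5), (6, 0)}.
Total count |C(F_7)_aff| = 6.


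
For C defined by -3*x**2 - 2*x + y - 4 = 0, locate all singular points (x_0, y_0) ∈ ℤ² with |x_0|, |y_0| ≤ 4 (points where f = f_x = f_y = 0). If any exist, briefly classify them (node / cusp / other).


No singular points in the scanned grid; C is smooth there.

Compute partial derivatives:
  f_x = -6*x - 2.
  f_y = 1.
f_y = 1 is a nonzero constant, so f_y never vanishes: no point (x, y) can satisfy f = f_x = f_y = 0. In particular no (x, y) ∈ {−4, ..., 4}² is singular; the curve is smooth.


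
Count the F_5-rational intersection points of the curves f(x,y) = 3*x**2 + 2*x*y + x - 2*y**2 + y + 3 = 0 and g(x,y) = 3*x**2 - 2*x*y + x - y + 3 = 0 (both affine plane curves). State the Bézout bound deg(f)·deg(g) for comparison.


Common zeros: {(4, 0)}; count = 1; Bézout bound = 4.

deg(f) = 2, deg(g) = 2, so Bézout bound = 4.
Scan x ∈ F_5. For each x, list the y ∈ F_5 with f(x, y) ≡ 0 and those with g(x, y) ≡ 0 (mod 5); the common zeros in that column are the intersection.
  x = 0: f ≡ 0 at y ∈ {4}; g ≡ 0 at y ∈ {3}; common: ∅.
  x = 1: f ≡ 0 at y ∈ {2}; g ≡ 0 at y ∈ {4}; common: ∅.
  x = 2: f ≡ 0 at y ∈ {1, 4}; g ≡ 0 at y ∈ ∅; common: ∅.
  x = 3: f ≡ 0 at y ∈ ∅; g ≡ 0 at y ∈ {4}; common: ∅.
  x = 4: f ≡ 0 at y ∈ {0, 2}; g ≡ 0 at y ∈ {0}; common: {0}.
Collecting: common zeros = {(4, 0)}, so the count is 1.
Comparison with the Bézout bound: 1 ≤ 4 = deg(f)·deg(g), as expected for curves with no common component (the affine F_5-count falls short of the bound because intersections may lie at infinity, over extension fields, or carry multiplicity).


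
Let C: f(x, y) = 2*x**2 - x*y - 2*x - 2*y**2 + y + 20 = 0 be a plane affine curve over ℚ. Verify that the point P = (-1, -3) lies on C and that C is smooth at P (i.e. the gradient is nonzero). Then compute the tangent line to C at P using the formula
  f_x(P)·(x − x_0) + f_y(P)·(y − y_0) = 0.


Tangent line at P: -3*x + 14*y + 39 = 0.

Step 1: f(-1, -3) = 0, so P lies on C.
Step 2: partial derivatives
  f_x(x, y) = 4*x - y - 2, f_y(x, y) = -x - 4*y + 1.
  f_x(P) = -3, f_y(P) = 14 (gradient nonzero, so P is smooth).
Step 3: tangent line at P: -3·(x − -1) + 14·(y − -3) = 0.
Expanding: -3*x + 14*y + 39 = 0.


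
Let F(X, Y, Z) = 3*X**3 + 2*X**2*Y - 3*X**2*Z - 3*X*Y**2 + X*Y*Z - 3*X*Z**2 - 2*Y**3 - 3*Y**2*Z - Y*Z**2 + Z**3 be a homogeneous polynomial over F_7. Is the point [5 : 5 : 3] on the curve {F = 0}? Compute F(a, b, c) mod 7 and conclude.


F(5,5,3) ≡ 4 (mod 7); P is NOT on the curve.

Evaluate F(5, 5, 3) term-by-term (mod 7).
  3*X**3 ↦ 3·125·1·1 = 375
  2*X**2*Y ↦ 2·25·5·1 = 250
  -3*X**2*Z ↦ -3·25·1·3 = -225
  -3*X*Y**2 ↦ -3·5·25·1 = -375
  X*Y*Z ↦ 1·5·5·3 = 75
  -3*X*Z**2 ↦ -3·5·1·9 = -135
  -2*Y**3 ↦ -2·1·125·1 = -250
  -3*Y**2*Z ↦ -3·1·25·3 = -225
  -Y*Z**2 ↦ -1·1·5·9 = -45
  Z**3 ↦ 1·1·1·27 = 27
Sum: F(5, 5, 3) = (375) + (250) + (-225) + (-375) + (75) + (-135) + (-250) + (-225) + (-45) + (27) = -528.
Reducing mod 7: -528 ≡ 4 (mod 7).
Since F(a, b, c) ≡ 4 ≠ 0 (mod 7), P does NOT lie on the curve.


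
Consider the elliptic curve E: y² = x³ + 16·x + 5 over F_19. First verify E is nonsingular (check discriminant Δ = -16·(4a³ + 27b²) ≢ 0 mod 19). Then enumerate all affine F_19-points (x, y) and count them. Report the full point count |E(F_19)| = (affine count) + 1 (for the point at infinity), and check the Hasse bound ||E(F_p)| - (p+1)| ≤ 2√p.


Affine points = {(0, 9), (0, 10), (2, 8), (2, 11), (3, 2), (3, 17), (4, 0), (5, 1), (5, 18), (7, 2), (7, 17), (9, 2), (9, 17), (10, 5), (10, 14), (11, 7), (11, 12), (12, 5), (12, 14), (13, 4), (13, 15), (14, 3), (14, 16), (16, 5), (16, 14), (18, 8), (18, 11)}; affine count = 27; |E(F_19)| = 28.

Discriminant check: Δ ∝ 4a³ + 27b² = 4·16³ + 27·5² = 4·4096 + 27·25 ≡ 16 (mod 19). Nonzero ⇒ E is nonsingular.
For each x ∈ F_19, compute rhs = x³ + 16·x + 5 mod 19, then count y ∈ F_19 with y² ≡ rhs.
  x = 0: rhs = 5, matching y values: 9, 10 (2 points).
  x = 1: rhs = 3, matching y values: none (0 points).
  x = 2: rhs = 7, matching y values: 8, 11 (2 points).
  x = 3: rhs = 4, matching y values: 2, 17 (2 points).
  x = 4: rhs = 0, matching y values: 0 (1 points).
  x = 5: rhs = 1, matching y values: 1, 18 (2 points).
  x = 6: rhs = 13, matching y values: none (0 points).
  x = 7: rhs = 4, matching y values: 2, 17 (2 points).
  x = 8: rhs = 18, matching y values: none (0 points).
  x = 9: rhs = 4, matching y values: 2, 17 (2 points).
  x = 10: rhs = 6, matching y values: 5, 14 (2 points).
  x = 11: rhs = 11, matching y values: 7, 12 (2 points).
  x = 12: rhs = 6, matching y values: 5, 14 (2 points).
  x = 13: rhs = 16, matching y values: 4, 15 (2 points).
  x = 14: rhs = 9, matching y values: 3, 16 (2 points).
  x = 15: rhs = 10, matching y values: none (0 points).
  x = 16: rhs = 6, matching y values: 5, 14 (2 points).
  x = 17: rhs = 3, matching y values: none (0 points).
  x = 18: rhs = 7, matching y values: 8, 11 (2 points).
Total affine count: 27.
Full point count |E(F_19)| = 27 + 1 = 28.
Hasse bound: |28 − (19+1)| = |8| = 8 ≤ 2√19 ≈ 8.7178 ✓.


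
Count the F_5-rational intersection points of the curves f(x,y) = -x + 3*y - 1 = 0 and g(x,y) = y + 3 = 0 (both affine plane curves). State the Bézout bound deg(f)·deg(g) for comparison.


Common zeros: {(0, 2)}; count = 1; Bézout bound = 1.

deg(f) = 1, deg(g) = 1, so Bézout bound = 1.
Scan x ∈ F_5. For each x, list the y ∈ F_5 with f(x, y) ≡ 0 and those with g(x, y) ≡ 0 (mod 5); the common zeros in that column are the intersection.
  x = 0: f ≡ 0 at y ∈ {2}; g ≡ 0 at y ∈ {2}; common: {2}.
  x = 1: f ≡ 0 at y ∈ {4}; g ≡ 0 at y ∈ {2}; common: ∅.
  x = 2: f ≡ 0 at y ∈ {1}; g ≡ 0 at y ∈ {2}; common: ∅.
  x = 3: f ≡ 0 at y ∈ {3}; g ≡ 0 at y ∈ {2}; common: ∅.
  x = 4: f ≡ 0 at y ∈ {0}; g ≡ 0 at y ∈ {2}; common: ∅.
Collecting: common zeros = {(0, 2)}, so the count is 1.
Comparison with the Bézout bound: 1 ≤ 1 = deg(f)·deg(g), as expected for curves with no common component (the bound is attained).


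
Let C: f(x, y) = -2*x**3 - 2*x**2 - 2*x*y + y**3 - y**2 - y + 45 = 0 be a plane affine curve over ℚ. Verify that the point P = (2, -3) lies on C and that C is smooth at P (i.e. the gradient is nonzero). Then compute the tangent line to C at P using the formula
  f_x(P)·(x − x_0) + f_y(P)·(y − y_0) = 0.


Tangent line at P: -26*x + 28*y + 136 = 0.

Step 1: f(2, -3) = 0, so P lies on C.
Step 2: partial derivatives
  f_x(x, y) = -6*x**2 - 4*x - 2*y, f_y(x, y) = -2*x + 3*y**2 - 2*y - 1.
  f_x(P) = -26, f_y(P) = 28 (gradient nonzero, so P is smooth).
Step 3: tangent line at P: -26·(x − 2) + 28·(y − -3) = 0.
Expanding: -26*x + 28*y + 136 = 0.


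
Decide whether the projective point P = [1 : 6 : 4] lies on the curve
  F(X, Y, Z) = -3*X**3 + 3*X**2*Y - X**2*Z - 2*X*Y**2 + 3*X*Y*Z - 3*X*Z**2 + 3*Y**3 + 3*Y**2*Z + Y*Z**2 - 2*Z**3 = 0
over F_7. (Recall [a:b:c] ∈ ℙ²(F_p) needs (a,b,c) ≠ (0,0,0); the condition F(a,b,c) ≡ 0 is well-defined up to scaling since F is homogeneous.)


F(1,6,4) ≡ 3 (mod 7); P is NOT on the curve.

Evaluate F(1, 6, 4) term-by-term (mod 7).
  -3*X**3 ↦ -3·1·1·1 = -3
  3*X**2*Y ↦ 3·1·6·1 = 18
  -X**2*Z ↦ -1·1·1·4 = -4
  -2*X*Y**2 ↦ -2·1·36·1 = -72
  3*X*Y*Z ↦ 3·1·6·4 = 72
  -3*X*Z**2 ↦ -3·1·1·16 = -48
  3*Y**3 ↦ 3·1·216·1 = 648
  3*Y**2*Z ↦ 3·1·36·4 = 432
  Y*Z**2 ↦ 1·1·6·16 = 96
  -2*Z**3 ↦ -2·1·1·64 = -128
Sum: F(1, 6, 4) = (-3) + (18) + (-4) + (-72) + (72) + (-48) + (648) + (432) + (96) + (-128) = 1011.
Reducing mod 7: 1011 ≡ 3 (mod 7).
Since F(a, b, c) ≡ 3 ≠ 0 (mod 7), P does NOT lie on the curve.


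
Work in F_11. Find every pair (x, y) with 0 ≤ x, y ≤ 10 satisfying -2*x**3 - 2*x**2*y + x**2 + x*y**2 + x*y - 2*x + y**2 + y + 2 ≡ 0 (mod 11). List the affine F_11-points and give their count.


Affine F_11-points: {(0, 4), (0, 6), (3, 3), (3, 6), (4, 3), (4, 9), (5, 2), (5, 9), (7, 0), (7, 3), (8, 6), (9, 5), (9, 8), (10, 9)}; count = 14.

For each of the 121 pairs (x, y) ∈ F_11², evaluate f(x, y) mod 11. Record the zeros.
  x = 0: [0↦2, 1↦4, 2↦8, 3↦3, 4↦0, 5↦10, 6↦0, 7↦3, 8↦8, 9↦4, 10↦2]  zeros at y ∈ {4, 6}
  x = 1: [0↦10, 1↦1, 2↦7, 3↦6, 4↦9, 5↦5, 6↦5, 7↦9, 8↦6, 9↦7, 10↦1]  zeros at y ∈ ∅
  x = 2: [0↦8, 1↦6, 2↦10, 3↦9, 4↦3, 5↦3, 6↦9, 7↦10, 8↦6, 9↦8, 10↦5]  zeros at y ∈ ∅
  x = 3: [0↦6, 1↦7, 2↦5, 3↦0, 4↦3, 5↦3, 6↦0, 7↦5, 8↦7, 9↦6, 10↦2]  zeros at y ∈ {3, 6}
  x = 4: [0↦3, 1↦3, 2↦2, 3↦0, 4↦8, 5↦4, 6↦10, 7↦4, 8↦8, 9↦0, 10↦2]  zeros at y ∈ {3, 9}
  x = 5: [0↦9, 1↦4, 2↦0, 3↦8, 4↦6, 5↦5, 6↦5, 7↦6, 8↦8, 9↦0, 10↦4]  zeros at y ∈ {2, 9}
  x = 6: [0↦1, 1↦9, 2↦9, 3↦1, 4↦7, 5↦5, 6↦6, 7↦10, 8↦6, 9↦5, 10↦7]  zeros at y ∈ ∅
  x = 7: [0↦0, 1↦6, 2↦6, 3↦0, 4↦10, 5↦3, 6↦1, 7↦4, 8↦1, 9↦3, 10↦10]  zeros at y ∈ {0, 3}
  x = 8: [0↦5, 1↦5, 2↦1, 3↦4, 4↦3, 5↦9, 6↦0, 7↦9, 8↦3, 9↦4, 10↦1]  zeros at y ∈ {6}
  x = 9: [0↦4, 1↦5, 2↦4, 3↦1, 4↦7, 5↦0, 6↦2, 7↦2, 8↦0, 9↦7, 10↦1]  zeros at y ∈ {5, 8}
  x = 10: [0↦7, 1↦5, 2↦3, 3↦1, 4↦10, 5↦8, 6↦6, 7↦4, 8↦2, 9↦0, 10↦9]  zeros at y ∈ {9}
Collecting zeros: affine points = {(0, 4), (0, 6), (3, 3), (3, 6), (4, 3), (4, 9), (5, 2), (5, 9), (7, 0), (7, 3), (8, 6), (9, 5), (9, 8), (10, 9)}.
Total count |C(F_11)_aff| = 14.


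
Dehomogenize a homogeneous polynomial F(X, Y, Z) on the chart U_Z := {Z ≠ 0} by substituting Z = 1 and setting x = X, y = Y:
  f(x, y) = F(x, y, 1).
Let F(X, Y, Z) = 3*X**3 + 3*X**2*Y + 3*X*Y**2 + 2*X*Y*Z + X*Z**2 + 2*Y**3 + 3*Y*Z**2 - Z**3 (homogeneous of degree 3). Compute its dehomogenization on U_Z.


f(x, y) = 3*x**3 + 3*x**2*y + 3*x*y**2 + 2*x*y + x + 2*y**3 + 3*y - 1

On U_Z we set Z = 1. Each monomial c·X^i·Y^j·Z^k in F becomes c·x^i·y^j·1^k = c·x^i·y^j.
Substituting Z = 1: F(X, Y, 1) = 3*x**3 + 3*x**2*y + 3*x*y**2 + 2*x*y + x + 2*y**3 + 3*y - 1.
Note: deg(f) ≤ deg(F) = 3; strict inequality happens when F is divisible by Z (lost terms).


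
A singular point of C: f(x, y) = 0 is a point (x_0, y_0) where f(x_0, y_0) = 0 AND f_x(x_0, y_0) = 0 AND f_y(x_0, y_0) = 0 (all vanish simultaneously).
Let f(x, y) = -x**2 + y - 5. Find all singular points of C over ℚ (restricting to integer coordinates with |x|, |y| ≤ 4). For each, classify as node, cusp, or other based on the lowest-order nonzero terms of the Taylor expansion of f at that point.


No singular points in the scanned grid; C is smooth there.

Compute partial derivatives:
  f_x = -2*x.
  f_y = 1.
f_y = 1 is a nonzero constant, so f_y never vanishes: no point (x, y) can satisfy f = f_x = f_y = 0. In particular no (x, y) ∈ {−4, ..., 4}² is singular; the curve is smooth.


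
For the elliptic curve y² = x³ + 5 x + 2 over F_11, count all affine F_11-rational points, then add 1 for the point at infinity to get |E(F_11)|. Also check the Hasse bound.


Affine points = {(2, 3), (2, 8), (3, 0), (4, 3), (4, 8), (5, 3), (5, 8), (8, 2), (8, 9)}; affine count = 9; |E(F_11)| = 10.

Discriminant check: Δ ∝ 4a³ + 27b² = 4·5³ + 27·2² = 4·125 + 27·4 ≡ 3 (mod 11). Nonzero ⇒ E is nonsingular.
For each x ∈ F_11, compute rhs = x³ + 5·x + 2 mod 11, then count y ∈ F_11 with y² ≡ rhs.
  x = 0: rhs = 2, matching y values: none (0 points).
  x = 1: rhs = 8, matching y values: none (0 points).
  x = 2: rhs = 9, matching y values: 3, 8 (2 points).
  x = 3: rhs = 0, matching y values: 0 (1 points).
  x = 4: rhs = 9, matching y values: 3, 8 (2 points).
  x = 5: rhs = 9, matching y values: 3, 8 (2 points).
  x = 6: rhs = 6, matching y values: none (0 points).
  x = 7: rhs = 6, matching y values: none (0 points).
  x = 8: rhs = 4, matching y values: 2, 9 (2 points).
  x = 9: rhs = 6, matching y values: none (0 points).
  x = 10: rhs = 7, matching y values: none (0 points).
Total affine count: 9.
Full point count |E(F_11)| = 9 + 1 = 10.
Hasse bound: |10 − (11+1)| = |-2| = 2 ≤ 2√11 ≈ 6.6332 ✓.


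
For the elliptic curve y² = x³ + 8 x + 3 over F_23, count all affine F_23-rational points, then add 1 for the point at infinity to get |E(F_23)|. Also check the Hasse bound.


Affine points = {(0, 7), (0, 16), (1, 9), (1, 14), (2, 2), (2, 21), (3, 10), (3, 13), (8, 2), (8, 21), (10, 5), (10, 18), (13, 2), (13, 21), (15, 5), (15, 18), (16, 8), (16, 15), (21, 5), (21, 18)}; affine count = 20; |E(F_23)| = 21.

Discriminant check: Δ ∝ 4a³ + 27b² = 4·8³ + 27·3² = 4·512 + 27·9 ≡ 14 (mod 23). Nonzero ⇒ E is nonsingular.
For each x ∈ F_23, compute rhs = x³ + 8·x + 3 mod 23, then count y ∈ F_23 with y² ≡ rhs.
  x = 0: rhs = 3, matching y values: 7, 16 (2 points).
  x = 1: rhs = 12, matching y values: 9, 14 (2 points).
  x = 2: rhs = 4, matching y values: 2, 21 (2 points).
  x = 3: rhs = 8, matching y values: 10, 13 (2 points).
  x = 4: rhs = 7, matching y values: none (0 points).
  x = 5: rhs = 7, matching y values: none (0 points).
  x = 6: rhs = 14, matching y values: none (0 points).
  x = 7: rhs = 11, matching y values: none (0 points).
  x = 8: rhs = 4, matching y values: 2, 21 (2 points).
  x = 9: rhs = 22, matching y values: none (0 points).
  x = 10: rhs = 2, matching y values: 5, 18 (2 points).
  x = 11: rhs = 19, matching y values: none (0 points).
  x = 12: rhs = 10, matching y values: none (0 points).
  x = 13: rhs = 4, matching y values: 2, 21 (2 points).
  x = 14: rhs = 7, matching y values: none (0 points).
  x = 15: rhs = 2, matching y values: 5, 18 (2 points).
  x = 16: rhs = 18, matching y values: 8, 15 (2 points).
  x = 17: rhs = 15, matching y values: none (0 points).
  x = 18: rhs = 22, matching y values: none (0 points).
  x = 19: rhs = 22, matching y values: none (0 points).
  x = 20: rhs = 21, matching y values: none (0 points).
  x = 21: rhs = 2, matching y values: 5, 18 (2 points).
  x = 22: rhs = 17, matching y values: none (0 points).
Total affine count: 20.
Full point count |E(F_23)| = 20 + 1 = 21.
Hasse bound: |21 − (23+1)| = |-3| = 3 ≤ 2√23 ≈ 9.5917 ✓.


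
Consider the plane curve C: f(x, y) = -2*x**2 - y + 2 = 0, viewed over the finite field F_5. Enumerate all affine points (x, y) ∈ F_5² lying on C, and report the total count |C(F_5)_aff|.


Affine F_5-points: {(0, 2), (1, 0), (2, 4), (3, 4), (4, 0)}; count = 5.

For each of the 25 pairs (x, y) ∈ F_5², evaluate f(x, y) mod 5. Record the zeros.
  x = 0: [0↦2, 1↦1, 2↦0, 3↦4, 4↦3]  zeros at y ∈ {2}
  x = 1: [0↦0, 1↦4, 2↦3, 3↦2, 4↦1]  zeros at y ∈ {0}
  x = 2: [0↦4, 1↦3, 2↦2, 3↦1, 4↦0]  zeros at y ∈ {4}
  x = 3: [0↦4, 1↦3, 2↦2, 3↦1, 4↦0]  zeros at y ∈ {4}
  x = 4: [0↦0, 1↦4, 2↦3, 3↦2, 4↦1]  zeros at y ∈ {0}
Collecting zeros: affine points = {(0, 2), (1, 0), (2, 4), (3, 4), (4, 0)}.
Total count |C(F_5)_aff| = 5.


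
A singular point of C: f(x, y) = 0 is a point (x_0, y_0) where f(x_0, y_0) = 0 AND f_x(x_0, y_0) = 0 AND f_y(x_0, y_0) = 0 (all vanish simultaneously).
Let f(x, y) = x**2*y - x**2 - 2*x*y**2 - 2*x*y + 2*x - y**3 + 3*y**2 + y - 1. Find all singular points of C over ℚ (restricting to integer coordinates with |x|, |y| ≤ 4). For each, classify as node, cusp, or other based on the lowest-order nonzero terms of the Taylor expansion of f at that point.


Singular points: {(1, 0)}; classification: node.

Compute partial derivatives:
  f_x = 2*x*y - 2*x - 2*y**2 - 2*y + 2.
  f_y = x**2 - 4*x*y - 2*x - 3*y**2 + 6*y + 1.
Scan x_0 ∈ {−4, ..., 4}. For each x_0, f_y(x_0, y) is a polynomial in y; find its integer roots y ∈ {−4, ..., 4}, then test f_x and f at those candidates.
  x = -4: f_y(-4, y) = -3*y**2 + 22*y + 25; vanishes at y ∈ {-1}. (-4, -1): f_x = 18 ≠ 0.
  x = -3: f_y(-3, y) = -3*y**2 + 18*y + 16; no integer root y with |y| ≤ 4.
  x = -2: f_y(-2, y) = -3*y**2 + 14*y + 9; no integer root y with |y| ≤ 4.
  x = -1: f_y(-1, y) = -3*y**2 + 10*y + 4; no integer root y with |y| ≤ 4.
  x = 0: f_y(0, y) = -3*y**2 + 6*y + 1; no integer root y with |y| ≤ 4.
  x = 1: f_y(1, y) = -3*y**2 + 2*y; vanishes at y ∈ {0}. (1, 0): f_x = 0, f = 0 — SINGULAR.
  x = 2: f_y(2, y) = -3*y**2 - 2*y + 1; vanishes at y ∈ {-1}. (2, -1): f_x = -6 ≠ 0.
  x = 3: f_y(3, y) = -3*y**2 - 6*y + 4; no integer root y with |y| ≤ 4.
  x = 4: f_y(4, y) = -3*y**2 - 10*y + 9; no integer root y with |y| ≤ 4.
Only singular point on the grid: (1, 0).
Classify: substitute x = 1 + u, y = 0 + v and expand: f = u**2*v - u**2 - 2*u*v**2 - v**3 + v**2.
No constant or linear terms (consistent with a singular point). Quadratic part: -u**2 + v**2. Cubic part: u**2*v - 2*u*v**2 - v**3.
The quadratic part v**2 - u**2 = (v − u)(v + u) splits into two distinct linear factors, so there are two distinct tangent lines y − 0 = ±(x − 1) — this is a node (ordinary double point).
Classification: node.


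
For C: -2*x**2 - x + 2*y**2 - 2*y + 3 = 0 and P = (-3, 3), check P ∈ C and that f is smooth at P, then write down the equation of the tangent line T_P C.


Tangent line at P: 11*x + 10*y + 3 = 0.

Step 1: f(-3, 3) = 0, so P lies on C.
Step 2: partial derivatives
  f_x(x, y) = -4*x - 1, f_y(x, y) = 4*y - 2.
  f_x(P) = 11, f_y(P) = 10 (gradient nonzero, so P is smooth).
Step 3: tangent line at P: 11·(x − -3) + 10·(y − 3) = 0.
Expanding: 11*x + 10*y + 3 = 0.


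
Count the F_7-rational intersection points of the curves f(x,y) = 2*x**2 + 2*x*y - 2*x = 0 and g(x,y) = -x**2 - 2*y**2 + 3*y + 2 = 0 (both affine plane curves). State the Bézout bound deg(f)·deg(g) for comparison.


Common zeros: {(0, 2), (0, 3), (2, 6), (3, 5)}; count = 4; Bézout bound = 4.

deg(f) = 2, deg(g) = 2, so Bézout bound = 4.
Scan x ∈ F_7. For each x, list the y ∈ F_7 with f(x, y) ≡ 0 and those with g(x, y) ≡ 0 (mod 7); the common zeros in that column are the intersection.
  x = 0: f ≡ 0 at y ∈ {0, 1, 2, 3, 4, 5, 6}; g ≡ 0 at y ∈ {2, 3}; common: {2, 3}.
  x = 1: f ≡ 0 at y ∈ {0}; g ≡ 0 at y ∈ ∅; common: ∅.
  x = 2: f ≡ 0 at y ∈ {6}; g ≡ 0 at y ∈ {6}; common: {6}.
  x = 3: f ≡ 0 at y ∈ {5}; g ≡ 0 at y ∈ {0, 5}; common: {5}.
  x = 4: f ≡ 0 at y ∈ {4}; g ≡ 0 at y ∈ {0, 5}; common: ∅.
  x = 5: f ≡ 0 at y ∈ {3}; g ≡ 0 at y ∈ {6}; common: ∅.
  x = 6: f ≡ 0 at y ∈ {2}; g ≡ 0 at y ∈ ∅; common: ∅.
Collecting: common zeros = {(0, 2), (0, 3), (2, 6), (3, 5)}, so the count is 4.
Comparison with the Bézout bound: 4 ≤ 4 = deg(f)·deg(g), as expected for curves with no common component (the bound is attained).


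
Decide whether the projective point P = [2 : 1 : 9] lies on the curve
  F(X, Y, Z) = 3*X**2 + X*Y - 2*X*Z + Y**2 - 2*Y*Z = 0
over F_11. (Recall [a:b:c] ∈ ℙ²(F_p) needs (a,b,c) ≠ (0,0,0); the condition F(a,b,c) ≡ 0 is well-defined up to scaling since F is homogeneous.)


F(2,1,9) ≡ 5 (mod 11); P is NOT on the curve.

Evaluate F(2, 1, 9) term-by-term (mod 11).
  3*X**2 ↦ 3·4·1·1 = 12
  X*Y ↦ 1·2·1·1 = 2
  -2*X*Z ↦ -2·2·1·9 = -36
  Y**2 ↦ 1·1·1·1 = 1
  -2*Y*Z ↦ -2·1·1·9 = -18
Sum: F(2, 1, 9) = (12) + (2) + (-36) + (1) + (-18) = -39.
Reducing mod 11: -39 ≡ 5 (mod 11).
Since F(a, b, c) ≡ 5 ≠ 0 (mod 11), P does NOT lie on the curve.


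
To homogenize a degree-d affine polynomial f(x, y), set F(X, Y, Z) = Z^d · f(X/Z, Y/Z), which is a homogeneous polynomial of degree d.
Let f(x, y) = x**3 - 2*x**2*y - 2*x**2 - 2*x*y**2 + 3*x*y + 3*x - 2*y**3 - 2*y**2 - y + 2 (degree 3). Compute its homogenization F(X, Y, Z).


F(X, Y, Z) = X**3 - 2*X**2*Y - 2*X**2*Z - 2*X*Y**2 + 3*X*Y*Z + 3*X*Z**2 - 2*Y**3 - 2*Y**2*Z - Y*Z**2 + 2*Z**3

deg(f) = 3.
Substitute x = X/Z, y = Y/Z into f, then multiply by Z^3.
  monomial 1·x^3·y^0 ↦ 1·X^3·Y^0·Z^0.
  monomial -2·x^2·y^1 ↦ -2·X^2·Y^1·Z^0.
  monomial -2·x^2·y^0 ↦ -2·X^2·Y^0·Z^1.
  monomial -2·x^1·y^2 ↦ -2·X^1·Y^2·Z^0.
  monomial 3·x^1·y^1 ↦ 3·X^1·Y^1·Z^1.
  monomial 3·x^1·y^0 ↦ 3·X^1·Y^0·Z^2.
  monomial -2·x^0·y^3 ↦ -2·X^0·Y^3·Z^0.
  monomial -2·x^0·y^2 ↦ -2·X^0·Y^2·Z^1.
  monomial -1·x^0·y^1 ↦ -1·X^0·Y^1·Z^2.
  monomial 2·x^0·y^0 ↦ 2·X^0·Y^0·Z^3.
Collecting: F(X, Y, Z) = X**3 - 2*X**2*Y - 2*X**2*Z - 2*X*Y**2 + 3*X*Y*Z + 3*X*Z**2 - 2*Y**3 - 2*Y**2*Z - Y*Z**2 + 2*Z**3.


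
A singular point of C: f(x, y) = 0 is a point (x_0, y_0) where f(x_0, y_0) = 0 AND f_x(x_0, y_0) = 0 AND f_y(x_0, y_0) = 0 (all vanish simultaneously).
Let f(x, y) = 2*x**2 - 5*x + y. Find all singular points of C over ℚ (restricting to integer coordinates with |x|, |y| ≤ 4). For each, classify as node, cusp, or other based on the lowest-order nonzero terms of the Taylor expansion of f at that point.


No singular points in the scanned grid; C is smooth there.

Compute partial derivatives:
  f_x = 4*x - 5.
  f_y = 1.
f_y = 1 is a nonzero constant, so f_y never vanishes: no point (x, y) can satisfy f = f_x = f_y = 0. In particular no (x, y) ∈ {−4, ..., 4}² is singular; the curve is smooth.


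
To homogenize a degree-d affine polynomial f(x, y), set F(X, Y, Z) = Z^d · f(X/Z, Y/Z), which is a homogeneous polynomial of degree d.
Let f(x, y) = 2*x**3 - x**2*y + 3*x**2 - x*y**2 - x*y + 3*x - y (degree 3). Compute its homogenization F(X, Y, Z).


F(X, Y, Z) = 2*X**3 - X**2*Y + 3*X**2*Z - X*Y**2 - X*Y*Z + 3*X*Z**2 - Y*Z**2

deg(f) = 3.
Substitute x = X/Z, y = Y/Z into f, then multiply by Z^3.
  monomial 2·x^3·y^0 ↦ 2·X^3·Y^0·Z^0.
  monomial -1·x^2·y^1 ↦ -1·X^2·Y^1·Z^0.
  monomial 3·x^2·y^0 ↦ 3·X^2·Y^0·Z^1.
  monomial -1·x^1·y^2 ↦ -1·X^1·Y^2·Z^0.
  monomial -1·x^1·y^1 ↦ -1·X^1·Y^1·Z^1.
  monomial 3·x^1·y^0 ↦ 3·X^1·Y^0·Z^2.
  monomial -1·x^0·y^1 ↦ -1·X^0·Y^1·Z^2.
Collecting: F(X, Y, Z) = 2*X**3 - X**2*Y + 3*X**2*Z - X*Y**2 - X*Y*Z + 3*X*Z**2 - Y*Z**2.


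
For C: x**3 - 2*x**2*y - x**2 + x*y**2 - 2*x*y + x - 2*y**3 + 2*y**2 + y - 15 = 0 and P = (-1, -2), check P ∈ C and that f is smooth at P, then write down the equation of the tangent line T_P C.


Tangent line at P: 6*x - 27*y - 48 = 0.

Step 1: f(-1, -2) = 0, so P lies on C.
Step 2: partial derivatives
  f_x(x, y) = 3*x**2 - 4*x*y - 2*x + y**2 - 2*y + 1, f_y(x, y) = -2*x**2 + 2*x*y - 2*x - 6*y**2 + 4*y + 1.
  f_x(P) = 6, f_y(P) = -27 (gradient nonzero, so P is smooth).
Step 3: tangent line at P: 6·(x − -1) + -27·(y − -2) = 0.
Expanding: 6*x - 27*y - 48 = 0.


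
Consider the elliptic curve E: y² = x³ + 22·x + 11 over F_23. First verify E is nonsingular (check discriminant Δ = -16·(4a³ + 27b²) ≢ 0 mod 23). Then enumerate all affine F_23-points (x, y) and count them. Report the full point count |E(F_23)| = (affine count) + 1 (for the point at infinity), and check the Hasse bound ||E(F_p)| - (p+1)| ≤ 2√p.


Affine points = {(3, 9), (3, 14), (4, 5), (4, 18), (5, 4), (5, 19), (7, 5), (7, 18), (8, 3), (8, 20), (9, 8), (9, 15), (10, 9), (10, 14), (12, 5), (12, 18), (14, 2), (14, 21), (15, 6), (15, 17), (17, 10), (17, 13), (18, 11), (18, 12)}; affine count = 24; |E(F_23)| = 25.

Discriminant check: Δ ∝ 4a³ + 27b² = 4·22³ + 27·11² = 4·10648 + 27·121 ≡ 20 (mod 23). Nonzero ⇒ E is nonsingular.
For each x ∈ F_23, compute rhs = x³ + 22·x + 11 mod 23, then count y ∈ F_23 with y² ≡ rhs.
  x = 0: rhs = 11, matching y values: none (0 points).
  x = 1: rhs = 11, matching y values: none (0 points).
  x = 2: rhs = 17, matching y values: none (0 points).
  x = 3: rhs = 12, matching y values: 9, 14 (2 points).
  x = 4: rhs = 2, matching y values: 5, 18 (2 points).
  x = 5: rhs = 16, matching y values: 4, 19 (2 points).
  x = 6: rhs = 14, matching y values: none (0 points).
  x = 7: rhs = 2, matching y values: 5, 18 (2 points).
  x = 8: rhs = 9, matching y values: 3, 20 (2 points).
  x = 9: rhs = 18, matching y values: 8, 15 (2 points).
  x = 10: rhs = 12, matching y values: 9, 14 (2 points).
  x = 11: rhs = 20, matching y values: none (0 points).
  x = 12: rhs = 2, matching y values: 5, 18 (2 points).
  x = 13: rhs = 10, matching y values: none (0 points).
  x = 14: rhs = 4, matching y values: 2, 21 (2 points).
  x = 15: rhs = 13, matching y values: 6, 17 (2 points).
  x = 16: rhs = 20, matching y values: none (0 points).
  x = 17: rhs = 8, matching y values: 10, 13 (2 points).
  x = 18: rhs = 6, matching y values: 11, 12 (2 points).
  x = 19: rhs = 20, matching y values: none (0 points).
  x = 20: rhs = 10, matching y values: none (0 points).
  x = 21: rhs = 5, matching y values: none (0 points).
  x = 22: rhs = 11, matching y values: none (0 points).
Total affine count: 24.
Full point count |E(F_23)| = 24 + 1 = 25.
Hasse bound: |25 − (23+1)| = |1| = 1 ≤ 2√23 ≈ 9.5917 ✓.


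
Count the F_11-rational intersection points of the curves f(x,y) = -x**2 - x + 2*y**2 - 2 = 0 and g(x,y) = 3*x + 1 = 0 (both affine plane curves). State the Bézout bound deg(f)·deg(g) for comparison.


Common zeros: ∅; count = 0; Bézout bound = 2.

deg(f) = 2, deg(g) = 1, so Bézout bound = 2.
Scan x ∈ F_11. For each x, list the y ∈ F_11 with f(x, y) ≡ 0 and those with g(x, y) ≡ 0 (mod 11); the common zeros in that column are the intersection.
  x = 0: f ≡ 0 at y ∈ {1, 10}; g ≡ 0 at y ∈ ∅; common: ∅.
  x = 1: f ≡ 0 at y ∈ ∅; g ≡ 0 at y ∈ ∅; common: ∅.
  x = 2: f ≡ 0 at y ∈ {2, 9}; g ≡ 0 at y ∈ ∅; common: ∅.
  x = 3: f ≡ 0 at y ∈ ∅; g ≡ 0 at y ∈ ∅; common: ∅.
  x = 4: f ≡ 0 at y ∈ {0}; g ≡ 0 at y ∈ ∅; common: ∅.
  x = 5: f ≡ 0 at y ∈ {4, 7}; g ≡ 0 at y ∈ ∅; common: ∅.
  x = 6: f ≡ 0 at y ∈ {0}; g ≡ 0 at y ∈ ∅; common: ∅.
  x = 7: f ≡ 0 at y ∈ ∅; g ≡ 0 at y ∈ {0, 1, 2, 3, 4, 5, 6, 7, 8, 9, 10}; common: ∅.
  x = 8: f ≡ 0 at y ∈ {2, 9}; g ≡ 0 at y ∈ ∅; common: ∅.
  x = 9: f ≡ 0 at y ∈ ∅; g ≡ 0 at y ∈ ∅; common: ∅.
  x = 10: f ≡ 0 at y ∈ {1, 10}; g ≡ 0 at y ∈ ∅; common: ∅.
Collecting: common zeros = ∅, so the count is 0.
Comparison with the Bézout bound: 0 ≤ 2 = deg(f)·deg(g), as expected for curves with no common component (the affine F_11-count falls short of the bound because intersections may lie at infinity, over extension fields, or carry multiplicity).


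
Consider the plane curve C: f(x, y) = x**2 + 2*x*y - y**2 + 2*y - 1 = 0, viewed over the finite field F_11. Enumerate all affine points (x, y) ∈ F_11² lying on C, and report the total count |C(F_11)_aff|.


Affine F_11-points: {(0, 1), (1, 0), (1, 4), (2, 2), (2, 4), (5, 2), (5, 10), (8, 8), (8, 10), (9, 1), (9, 8), (10, 0)}; count = 12.

For each of the 121 pairs (x, y) ∈ F_11², evaluate f(x, y) mod 11. Record the zeros.
  x = 0: [0↦10, 1↦0, 2↦10, 3↦7, 4↦2, 5↦6, 6↦8, 7↦8, 8↦6, 9↦2, 10↦7]  zeros at y ∈ {1}
  x = 1: [0↦0, 1↦3, 2↦4, 3↦3, 4↦0, 5↦6, 6↦10, 7↦1, 8↦1, 9↦10, 10↦6]  zeros at y ∈ {0, 4}
  x = 2: [0↦3, 1↦8, 2↦0, 3↦1, 4↦0, 5↦8, 6↦3, 7↦7, 8↦9, 9↦9, 10↦7]  zeros at y ∈ {2, 4}
  x = 3: [0↦8, 1↦4, 2↦9, 3↦1, 4↦2, 5↦1, 6↦9, 7↦4, 8↦8, 9↦10, 10↦10]  zeros at y ∈ ∅
  x = 4: [0↦4, 1↦2, 2↦9, 3↦3, 4↦6, 5↦7, 6↦6, 7↦3, 8↦9, 9↦2, 10↦4]  zeros at y ∈ ∅
  x = 5: [0↦2, 1↦2, 2↦0, 3↦7, 4↦1, 5↦4, 6↦5, 7↦4, 8↦1, 9↦7, 10↦0]  zeros at y ∈ {2, 10}
  x = 6: [0↦2, 1↦4, 2↦4, 3↦2, 4↦9, 5↦3, 6↦6, 7↦7, 8↦6, 9↦3, 10↦9]  zeros at y ∈ ∅
  x = 7: [0↦4, 1↦8, 2↦10, 3↦10, 4↦8, 5↦4, 6↦9, 7↦1, 8↦2, 9↦1, 10↦9]  zeros at y ∈ ∅
  x = 8: [0↦8, 1↦3, 2↦7, 3↦9, 4↦9, 5↦7, 6↦3, 7↦8, 8↦0, 9↦1, 10↦0]  zeros at y ∈ {8, 10}
  x = 9: [0↦3, 1↦0, 2↦6, 3↦10, 4↦1, 5↦1, 6↦10, 7↦6, 8↦0, 9↦3, 10↦4]  zeros at y ∈ {1, 8}
  x = 10: [0↦0, 1↦10, 2↦7, 3↦2, 4↦6, 5↦8, 6↦8, 7↦6, 8↦2, 9↦7, 10↦10]  zeros at y ∈ {0}
Collecting zeros: affine points = {(0, 1), (1, 0), (1, 4), (2, 2), (2, 4), (5, 2), (5, 10), (8, 8), (8, 10), (9, 1), (9, 8), (10, 0)}.
Total count |C(F_11)_aff| = 12.
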